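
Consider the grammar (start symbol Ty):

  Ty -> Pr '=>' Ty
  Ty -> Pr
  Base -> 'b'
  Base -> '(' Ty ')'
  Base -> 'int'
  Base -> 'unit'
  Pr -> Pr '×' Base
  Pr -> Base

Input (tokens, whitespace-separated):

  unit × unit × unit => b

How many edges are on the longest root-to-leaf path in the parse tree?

5

[Ty [Pr [Pr [Pr [Base unit]] × [Base unit]] × [Base unit]] => [Ty [Pr [Base b]]]]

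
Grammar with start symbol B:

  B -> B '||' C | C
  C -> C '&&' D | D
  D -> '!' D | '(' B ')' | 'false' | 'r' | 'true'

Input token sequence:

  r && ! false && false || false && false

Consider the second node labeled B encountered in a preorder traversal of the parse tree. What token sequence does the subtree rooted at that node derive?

r && ! false && false

[B [B [C [C [C [D r]] && [D ! [D false]]] && [D false]]] || [C [C [D false]] && [D false]]]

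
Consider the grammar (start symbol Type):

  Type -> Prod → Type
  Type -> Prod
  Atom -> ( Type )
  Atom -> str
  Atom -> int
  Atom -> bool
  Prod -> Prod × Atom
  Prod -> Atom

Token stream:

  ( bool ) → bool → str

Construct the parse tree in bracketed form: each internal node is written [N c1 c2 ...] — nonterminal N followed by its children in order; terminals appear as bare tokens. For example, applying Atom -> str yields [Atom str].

[Type [Prod [Atom ( [Type [Prod [Atom bool]]] )]] → [Type [Prod [Atom bool]] → [Type [Prod [Atom str]]]]]

Type
Prod → Type
Atom → Type
( Type ) → Type
( Prod ) → Type
( Atom ) → Type
( bool ) → Type
( bool ) → Prod → Type
( bool ) → Atom → Type
( bool ) → bool → Type
( bool ) → bool → Prod
( bool ) → bool → Atom
( bool ) → bool → str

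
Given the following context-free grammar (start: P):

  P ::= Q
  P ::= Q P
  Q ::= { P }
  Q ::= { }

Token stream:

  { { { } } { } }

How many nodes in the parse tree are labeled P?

[P [Q { [P [Q { [P [Q { }]] }] [P [Q { }]]] }]]

4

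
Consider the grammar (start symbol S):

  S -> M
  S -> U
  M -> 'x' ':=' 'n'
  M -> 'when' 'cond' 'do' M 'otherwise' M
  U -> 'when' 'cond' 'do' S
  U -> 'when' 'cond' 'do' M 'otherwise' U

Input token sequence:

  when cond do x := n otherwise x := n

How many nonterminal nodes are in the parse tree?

4

[S [M when cond do [M x := n] otherwise [M x := n]]]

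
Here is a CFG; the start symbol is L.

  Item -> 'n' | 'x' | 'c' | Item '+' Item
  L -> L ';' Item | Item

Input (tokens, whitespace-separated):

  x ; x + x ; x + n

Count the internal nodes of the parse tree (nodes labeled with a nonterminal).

10

[L [L [L [Item x]] ; [Item [Item x] + [Item x]]] ; [Item [Item x] + [Item n]]]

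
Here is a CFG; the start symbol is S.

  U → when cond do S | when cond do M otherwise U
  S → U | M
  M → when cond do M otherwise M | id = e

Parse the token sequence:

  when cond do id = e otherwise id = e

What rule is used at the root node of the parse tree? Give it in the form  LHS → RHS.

[S [M when cond do [M id = e] otherwise [M id = e]]]

S → M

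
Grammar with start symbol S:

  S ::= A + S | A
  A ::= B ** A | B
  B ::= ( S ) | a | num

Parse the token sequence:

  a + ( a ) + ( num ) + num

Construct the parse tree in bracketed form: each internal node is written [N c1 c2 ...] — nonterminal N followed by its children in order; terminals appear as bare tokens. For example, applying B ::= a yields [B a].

[S [A [B a]] + [S [A [B ( [S [A [B a]]] )]] + [S [A [B ( [S [A [B num]]] )]] + [S [A [B num]]]]]]

S
A + S
B + S
a + S
a + A + S
a + B + S
a + ( S ) + S
a + ( A ) + S
a + ( B ) + S
a + ( a ) + S
a + ( a ) + A + S
a + ( a ) + B + S
a + ( a ) + ( S ) + S
a + ( a ) + ( A ) + S
a + ( a ) + ( B ) + S
a + ( a ) + ( num ) + S
a + ( a ) + ( num ) + A
a + ( a ) + ( num ) + B
a + ( a ) + ( num ) + num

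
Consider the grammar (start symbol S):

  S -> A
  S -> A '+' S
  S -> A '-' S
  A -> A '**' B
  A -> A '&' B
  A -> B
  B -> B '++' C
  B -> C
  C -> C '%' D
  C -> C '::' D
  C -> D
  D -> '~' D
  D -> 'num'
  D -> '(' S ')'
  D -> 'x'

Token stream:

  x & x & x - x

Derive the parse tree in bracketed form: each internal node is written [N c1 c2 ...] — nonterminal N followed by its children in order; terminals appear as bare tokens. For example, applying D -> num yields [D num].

S
A - S
A & B - S
A & B & B - S
B & B & B - S
C & B & B - S
D & B & B - S
x & B & B - S
x & C & B - S
x & D & B - S
x & x & B - S
x & x & C - S
x & x & D - S
x & x & x - S
x & x & x - A
x & x & x - B
x & x & x - C
x & x & x - D
x & x & x - x

[S [A [A [A [B [C [D x]]]] & [B [C [D x]]]] & [B [C [D x]]]] - [S [A [B [C [D x]]]]]]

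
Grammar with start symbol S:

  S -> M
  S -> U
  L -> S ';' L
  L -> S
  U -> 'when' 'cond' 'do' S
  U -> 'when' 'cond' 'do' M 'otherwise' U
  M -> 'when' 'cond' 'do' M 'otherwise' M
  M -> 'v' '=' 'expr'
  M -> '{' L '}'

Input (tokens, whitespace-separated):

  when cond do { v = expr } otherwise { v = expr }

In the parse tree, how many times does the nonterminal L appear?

2

[S [M when cond do [M { [L [S [M v = expr]]] }] otherwise [M { [L [S [M v = expr]]] }]]]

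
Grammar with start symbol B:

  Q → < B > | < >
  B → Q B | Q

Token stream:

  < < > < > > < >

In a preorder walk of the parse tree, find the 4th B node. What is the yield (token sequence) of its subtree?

[B [Q < [B [Q < >] [B [Q < >]]] >] [B [Q < >]]]

< >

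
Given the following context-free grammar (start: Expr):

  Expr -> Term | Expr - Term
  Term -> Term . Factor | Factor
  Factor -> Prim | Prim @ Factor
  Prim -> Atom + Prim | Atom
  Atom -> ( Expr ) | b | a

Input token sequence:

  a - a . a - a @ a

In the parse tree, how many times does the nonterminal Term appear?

[Expr [Expr [Expr [Term [Factor [Prim [Atom a]]]]] - [Term [Term [Factor [Prim [Atom a]]]] . [Factor [Prim [Atom a]]]]] - [Term [Factor [Prim [Atom a]] @ [Factor [Prim [Atom a]]]]]]

4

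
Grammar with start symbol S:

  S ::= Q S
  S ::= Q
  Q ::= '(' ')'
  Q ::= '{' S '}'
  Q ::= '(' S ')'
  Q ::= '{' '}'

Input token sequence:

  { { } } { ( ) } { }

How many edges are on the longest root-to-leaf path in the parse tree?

5

[S [Q { [S [Q { }]] }] [S [Q { [S [Q ( )]] }] [S [Q { }]]]]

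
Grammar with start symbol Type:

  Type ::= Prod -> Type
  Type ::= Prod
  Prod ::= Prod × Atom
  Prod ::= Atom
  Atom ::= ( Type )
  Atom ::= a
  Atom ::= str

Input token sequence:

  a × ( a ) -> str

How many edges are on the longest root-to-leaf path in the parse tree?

[Type [Prod [Prod [Atom a]] × [Atom ( [Type [Prod [Atom a]]] )]] -> [Type [Prod [Atom str]]]]

6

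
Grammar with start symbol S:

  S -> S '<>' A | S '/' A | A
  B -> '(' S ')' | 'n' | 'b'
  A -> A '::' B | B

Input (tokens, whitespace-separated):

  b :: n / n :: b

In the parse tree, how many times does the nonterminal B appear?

4

[S [S [A [A [B b]] :: [B n]]] / [A [A [B n]] :: [B b]]]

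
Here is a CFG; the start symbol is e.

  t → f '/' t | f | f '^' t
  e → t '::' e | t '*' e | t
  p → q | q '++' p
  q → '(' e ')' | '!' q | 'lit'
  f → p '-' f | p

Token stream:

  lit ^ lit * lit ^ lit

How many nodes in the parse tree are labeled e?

[e [t [f [p [q lit]]] ^ [t [f [p [q lit]]]]] * [e [t [f [p [q lit]]] ^ [t [f [p [q lit]]]]]]]

2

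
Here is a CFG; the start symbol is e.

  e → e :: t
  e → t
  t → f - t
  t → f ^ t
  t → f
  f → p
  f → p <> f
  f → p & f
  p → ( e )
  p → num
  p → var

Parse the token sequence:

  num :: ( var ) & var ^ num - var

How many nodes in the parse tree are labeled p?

6

[e [e [t [f [p num]]]] :: [t [f [p ( [e [t [f [p var]]]] )] & [f [p var]]] ^ [t [f [p num]] - [t [f [p var]]]]]]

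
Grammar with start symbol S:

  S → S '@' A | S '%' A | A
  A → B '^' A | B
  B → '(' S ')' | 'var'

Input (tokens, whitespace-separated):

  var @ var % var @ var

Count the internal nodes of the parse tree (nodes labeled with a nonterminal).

12

[S [S [S [S [A [B var]]] @ [A [B var]]] % [A [B var]]] @ [A [B var]]]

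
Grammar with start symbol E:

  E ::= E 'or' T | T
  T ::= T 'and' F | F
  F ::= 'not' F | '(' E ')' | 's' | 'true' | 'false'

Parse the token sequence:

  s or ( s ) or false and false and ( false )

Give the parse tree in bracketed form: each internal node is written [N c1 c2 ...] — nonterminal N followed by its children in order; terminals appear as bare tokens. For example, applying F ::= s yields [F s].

E
E or T
E or T or T
T or T or T
F or T or T
s or T or T
s or F or T
s or ( E ) or T
s or ( T ) or T
s or ( F ) or T
s or ( s ) or T
s or ( s ) or T and F
s or ( s ) or T and F and F
s or ( s ) or F and F and F
s or ( s ) or false and F and F
s or ( s ) or false and false and F
s or ( s ) or false and false and ( E )
s or ( s ) or false and false and ( T )
s or ( s ) or false and false and ( F )
s or ( s ) or false and false and ( false )

[E [E [E [T [F s]]] or [T [F ( [E [T [F s]]] )]]] or [T [T [T [F false]] and [F false]] and [F ( [E [T [F false]]] )]]]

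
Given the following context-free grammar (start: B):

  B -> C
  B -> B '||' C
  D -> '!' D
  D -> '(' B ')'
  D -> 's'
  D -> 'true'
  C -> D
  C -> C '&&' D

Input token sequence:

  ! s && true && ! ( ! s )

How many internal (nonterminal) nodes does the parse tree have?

[B [C [C [C [D ! [D s]]] && [D true]] && [D ! [D ( [B [C [D ! [D s]]]] )]]]]

13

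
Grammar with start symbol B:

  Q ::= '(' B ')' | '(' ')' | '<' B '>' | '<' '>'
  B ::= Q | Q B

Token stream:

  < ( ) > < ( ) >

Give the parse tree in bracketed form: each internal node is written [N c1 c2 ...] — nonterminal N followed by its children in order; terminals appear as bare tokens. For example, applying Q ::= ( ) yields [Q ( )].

[B [Q < [B [Q ( )]] >] [B [Q < [B [Q ( )]] >]]]

B
Q B
< B > B
< Q > B
< ( ) > B
< ( ) > Q
< ( ) > < B >
< ( ) > < Q >
< ( ) > < ( ) >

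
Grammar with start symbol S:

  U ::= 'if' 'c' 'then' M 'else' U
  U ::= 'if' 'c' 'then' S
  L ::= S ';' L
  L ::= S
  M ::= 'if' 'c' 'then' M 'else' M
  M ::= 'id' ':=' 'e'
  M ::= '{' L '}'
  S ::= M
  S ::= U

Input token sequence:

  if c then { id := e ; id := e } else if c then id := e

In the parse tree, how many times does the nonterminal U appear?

[S [U if c then [M { [L [S [M id := e]] ; [L [S [M id := e]]]] }] else [U if c then [S [M id := e]]]]]

2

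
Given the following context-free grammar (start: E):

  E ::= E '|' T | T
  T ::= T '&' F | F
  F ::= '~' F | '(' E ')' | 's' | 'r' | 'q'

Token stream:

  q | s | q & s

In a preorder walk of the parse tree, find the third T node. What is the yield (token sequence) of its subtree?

q & s

[E [E [E [T [F q]]] | [T [F s]]] | [T [T [F q]] & [F s]]]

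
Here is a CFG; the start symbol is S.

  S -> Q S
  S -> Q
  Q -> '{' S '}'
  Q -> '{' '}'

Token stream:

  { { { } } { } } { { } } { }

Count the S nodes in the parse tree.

7

[S [Q { [S [Q { [S [Q { }]] }] [S [Q { }]]] }] [S [Q { [S [Q { }]] }] [S [Q { }]]]]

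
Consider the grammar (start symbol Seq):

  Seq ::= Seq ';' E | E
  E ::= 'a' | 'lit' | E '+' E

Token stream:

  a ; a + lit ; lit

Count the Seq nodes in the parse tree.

[Seq [Seq [Seq [E a]] ; [E [E a] + [E lit]]] ; [E lit]]

3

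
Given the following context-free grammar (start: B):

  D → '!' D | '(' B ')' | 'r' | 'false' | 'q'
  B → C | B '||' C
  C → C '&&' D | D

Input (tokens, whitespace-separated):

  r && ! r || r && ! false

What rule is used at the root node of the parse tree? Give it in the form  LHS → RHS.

[B [B [C [C [D r]] && [D ! [D r]]]] || [C [C [D r]] && [D ! [D false]]]]

B → B '||' C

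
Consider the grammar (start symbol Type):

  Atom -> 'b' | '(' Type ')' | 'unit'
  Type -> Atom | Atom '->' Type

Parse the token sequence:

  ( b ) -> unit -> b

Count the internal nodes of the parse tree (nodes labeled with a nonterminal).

[Type [Atom ( [Type [Atom b]] )] -> [Type [Atom unit] -> [Type [Atom b]]]]

8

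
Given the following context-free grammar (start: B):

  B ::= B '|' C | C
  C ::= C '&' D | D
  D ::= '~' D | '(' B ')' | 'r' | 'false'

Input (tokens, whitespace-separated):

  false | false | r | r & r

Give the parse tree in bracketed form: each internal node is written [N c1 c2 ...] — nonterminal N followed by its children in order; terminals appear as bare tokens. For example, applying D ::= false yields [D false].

B
B | C
B | C | C
B | C | C | C
C | C | C | C
D | C | C | C
false | C | C | C
false | D | C | C
false | false | C | C
false | false | D | C
false | false | r | C
false | false | r | C & D
false | false | r | D & D
false | false | r | r & D
false | false | r | r & r

[B [B [B [B [C [D false]]] | [C [D false]]] | [C [D r]]] | [C [C [D r]] & [D r]]]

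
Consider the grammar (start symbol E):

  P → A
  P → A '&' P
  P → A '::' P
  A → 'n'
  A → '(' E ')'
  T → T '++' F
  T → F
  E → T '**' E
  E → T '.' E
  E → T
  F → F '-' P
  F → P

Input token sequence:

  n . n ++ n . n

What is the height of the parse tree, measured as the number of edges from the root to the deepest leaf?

7

[E [T [F [P [A n]]]] . [E [T [T [F [P [A n]]]] ++ [F [P [A n]]]] . [E [T [F [P [A n]]]]]]]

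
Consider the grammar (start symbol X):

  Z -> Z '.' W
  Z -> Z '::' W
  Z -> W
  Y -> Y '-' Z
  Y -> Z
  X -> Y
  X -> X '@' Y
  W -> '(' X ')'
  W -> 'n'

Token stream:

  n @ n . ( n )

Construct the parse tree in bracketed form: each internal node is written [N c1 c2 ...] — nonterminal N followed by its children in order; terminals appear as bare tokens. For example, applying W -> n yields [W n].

[X [X [Y [Z [W n]]]] @ [Y [Z [Z [W n]] . [W ( [X [Y [Z [W n]]]] )]]]]

X
X @ Y
Y @ Y
Z @ Y
W @ Y
n @ Y
n @ Z
n @ Z . W
n @ W . W
n @ n . W
n @ n . ( X )
n @ n . ( Y )
n @ n . ( Z )
n @ n . ( W )
n @ n . ( n )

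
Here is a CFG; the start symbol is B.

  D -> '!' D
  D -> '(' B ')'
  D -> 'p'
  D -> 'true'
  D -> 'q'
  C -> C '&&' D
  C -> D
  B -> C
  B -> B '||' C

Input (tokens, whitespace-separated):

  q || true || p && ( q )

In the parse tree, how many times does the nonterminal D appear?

5

[B [B [B [C [D q]]] || [C [D true]]] || [C [C [D p]] && [D ( [B [C [D q]]] )]]]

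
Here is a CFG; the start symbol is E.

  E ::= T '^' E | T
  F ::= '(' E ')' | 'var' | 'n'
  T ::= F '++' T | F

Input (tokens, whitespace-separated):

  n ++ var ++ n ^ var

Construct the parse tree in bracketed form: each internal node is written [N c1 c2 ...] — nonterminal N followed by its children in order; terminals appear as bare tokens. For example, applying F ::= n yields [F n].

E
T ^ E
F ++ T ^ E
n ++ T ^ E
n ++ F ++ T ^ E
n ++ var ++ T ^ E
n ++ var ++ F ^ E
n ++ var ++ n ^ E
n ++ var ++ n ^ T
n ++ var ++ n ^ F
n ++ var ++ n ^ var

[E [T [F n] ++ [T [F var] ++ [T [F n]]]] ^ [E [T [F var]]]]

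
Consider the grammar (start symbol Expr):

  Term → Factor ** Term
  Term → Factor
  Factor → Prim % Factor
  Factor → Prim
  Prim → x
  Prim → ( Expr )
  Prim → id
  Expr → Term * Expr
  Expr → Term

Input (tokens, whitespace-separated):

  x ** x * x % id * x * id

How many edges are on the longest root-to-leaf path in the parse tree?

7

[Expr [Term [Factor [Prim x]] ** [Term [Factor [Prim x]]]] * [Expr [Term [Factor [Prim x] % [Factor [Prim id]]]] * [Expr [Term [Factor [Prim x]]] * [Expr [Term [Factor [Prim id]]]]]]]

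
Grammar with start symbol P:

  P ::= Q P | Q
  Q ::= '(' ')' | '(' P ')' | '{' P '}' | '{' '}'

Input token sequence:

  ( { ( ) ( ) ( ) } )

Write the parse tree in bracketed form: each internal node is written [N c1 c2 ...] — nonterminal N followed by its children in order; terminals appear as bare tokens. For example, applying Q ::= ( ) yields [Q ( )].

P
Q
( P )
( Q )
( { P } )
( { Q P } )
( { ( ) P } )
( { ( ) Q P } )
( { ( ) ( ) P } )
( { ( ) ( ) Q } )
( { ( ) ( ) ( ) } )

[P [Q ( [P [Q { [P [Q ( )] [P [Q ( )] [P [Q ( )]]]] }]] )]]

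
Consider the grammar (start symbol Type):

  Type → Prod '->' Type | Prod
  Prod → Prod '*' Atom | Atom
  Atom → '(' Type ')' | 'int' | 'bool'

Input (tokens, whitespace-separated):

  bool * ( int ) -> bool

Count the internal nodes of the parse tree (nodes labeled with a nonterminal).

11

[Type [Prod [Prod [Atom bool]] * [Atom ( [Type [Prod [Atom int]]] )]] -> [Type [Prod [Atom bool]]]]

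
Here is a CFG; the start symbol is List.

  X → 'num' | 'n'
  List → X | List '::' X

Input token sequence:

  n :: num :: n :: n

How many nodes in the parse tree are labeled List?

[List [List [List [List [X n]] :: [X num]] :: [X n]] :: [X n]]

4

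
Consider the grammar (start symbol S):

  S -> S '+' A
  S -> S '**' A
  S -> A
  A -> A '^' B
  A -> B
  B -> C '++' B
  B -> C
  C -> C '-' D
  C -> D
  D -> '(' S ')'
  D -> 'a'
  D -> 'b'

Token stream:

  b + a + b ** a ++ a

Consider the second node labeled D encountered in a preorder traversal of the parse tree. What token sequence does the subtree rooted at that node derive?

[S [S [S [S [A [B [C [D b]]]]] + [A [B [C [D a]]]]] + [A [B [C [D b]]]]] ** [A [B [C [D a]] ++ [B [C [D a]]]]]]

a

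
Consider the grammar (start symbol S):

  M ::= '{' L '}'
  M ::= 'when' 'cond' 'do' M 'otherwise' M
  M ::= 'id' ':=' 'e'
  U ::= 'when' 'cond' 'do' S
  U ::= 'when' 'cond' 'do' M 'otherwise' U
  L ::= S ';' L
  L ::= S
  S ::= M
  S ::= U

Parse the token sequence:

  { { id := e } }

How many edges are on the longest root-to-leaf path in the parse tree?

[S [M { [L [S [M { [L [S [M id := e]]] }]]] }]]

8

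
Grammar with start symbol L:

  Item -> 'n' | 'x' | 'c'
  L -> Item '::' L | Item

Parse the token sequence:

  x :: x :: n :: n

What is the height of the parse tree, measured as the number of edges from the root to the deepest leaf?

[L [Item x] :: [L [Item x] :: [L [Item n] :: [L [Item n]]]]]

5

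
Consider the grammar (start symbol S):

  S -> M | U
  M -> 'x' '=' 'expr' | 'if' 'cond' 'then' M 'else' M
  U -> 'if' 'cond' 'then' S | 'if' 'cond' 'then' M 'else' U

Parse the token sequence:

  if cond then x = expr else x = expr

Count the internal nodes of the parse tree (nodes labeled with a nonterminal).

4

[S [M if cond then [M x = expr] else [M x = expr]]]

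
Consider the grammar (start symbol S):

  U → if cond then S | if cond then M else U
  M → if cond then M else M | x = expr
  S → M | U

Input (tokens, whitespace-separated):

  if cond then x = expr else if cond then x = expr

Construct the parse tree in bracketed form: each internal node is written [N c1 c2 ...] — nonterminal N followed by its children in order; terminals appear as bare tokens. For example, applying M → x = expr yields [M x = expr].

[S [U if cond then [M x = expr] else [U if cond then [S [M x = expr]]]]]

S
U
if cond then M else U
if cond then x = expr else U
if cond then x = expr else if cond then S
if cond then x = expr else if cond then M
if cond then x = expr else if cond then x = expr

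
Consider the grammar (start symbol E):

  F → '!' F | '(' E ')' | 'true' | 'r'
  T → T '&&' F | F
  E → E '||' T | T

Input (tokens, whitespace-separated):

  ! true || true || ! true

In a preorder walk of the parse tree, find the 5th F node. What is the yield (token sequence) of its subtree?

[E [E [E [T [F ! [F true]]]] || [T [F true]]] || [T [F ! [F true]]]]

true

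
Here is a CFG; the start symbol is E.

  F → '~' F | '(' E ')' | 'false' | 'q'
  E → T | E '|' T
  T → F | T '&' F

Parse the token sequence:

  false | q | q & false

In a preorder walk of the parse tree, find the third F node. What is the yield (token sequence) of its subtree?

[E [E [E [T [F false]]] | [T [F q]]] | [T [T [F q]] & [F false]]]

q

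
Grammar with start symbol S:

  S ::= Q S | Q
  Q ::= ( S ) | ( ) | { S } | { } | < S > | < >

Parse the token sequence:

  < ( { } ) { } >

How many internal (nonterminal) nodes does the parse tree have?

8

[S [Q < [S [Q ( [S [Q { }]] )] [S [Q { }]]] >]]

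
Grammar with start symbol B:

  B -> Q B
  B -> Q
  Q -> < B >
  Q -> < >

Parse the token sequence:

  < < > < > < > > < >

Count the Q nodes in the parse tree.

[B [Q < [B [Q < >] [B [Q < >] [B [Q < >]]]] >] [B [Q < >]]]

5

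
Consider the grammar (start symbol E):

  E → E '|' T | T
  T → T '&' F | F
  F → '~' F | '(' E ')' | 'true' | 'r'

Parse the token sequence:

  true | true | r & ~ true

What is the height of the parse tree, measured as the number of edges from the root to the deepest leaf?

[E [E [E [T [F true]]] | [T [F true]]] | [T [T [F r]] & [F ~ [F true]]]]

5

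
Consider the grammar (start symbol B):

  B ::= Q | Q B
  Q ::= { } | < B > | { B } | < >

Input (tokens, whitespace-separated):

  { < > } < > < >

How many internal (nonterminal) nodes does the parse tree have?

[B [Q { [B [Q < >]] }] [B [Q < >] [B [Q < >]]]]

8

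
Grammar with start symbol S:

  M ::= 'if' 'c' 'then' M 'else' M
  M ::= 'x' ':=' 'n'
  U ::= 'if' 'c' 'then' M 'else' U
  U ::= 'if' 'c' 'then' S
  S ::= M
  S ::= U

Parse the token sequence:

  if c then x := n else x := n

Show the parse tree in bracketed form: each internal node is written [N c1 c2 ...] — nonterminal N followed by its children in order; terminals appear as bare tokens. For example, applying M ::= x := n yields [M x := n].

S
M
if c then M else M
if c then x := n else M
if c then x := n else x := n

[S [M if c then [M x := n] else [M x := n]]]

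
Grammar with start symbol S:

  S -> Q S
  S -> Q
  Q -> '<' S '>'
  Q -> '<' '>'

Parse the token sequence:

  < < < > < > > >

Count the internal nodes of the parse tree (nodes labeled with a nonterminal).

[S [Q < [S [Q < [S [Q < >] [S [Q < >]]] >]] >]]

8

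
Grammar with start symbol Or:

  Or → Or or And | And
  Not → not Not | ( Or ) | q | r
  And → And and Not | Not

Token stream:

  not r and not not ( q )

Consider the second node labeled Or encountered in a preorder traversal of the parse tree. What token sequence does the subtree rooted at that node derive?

[Or [And [And [Not not [Not r]]] and [Not not [Not not [Not ( [Or [And [Not q]]] )]]]]]

q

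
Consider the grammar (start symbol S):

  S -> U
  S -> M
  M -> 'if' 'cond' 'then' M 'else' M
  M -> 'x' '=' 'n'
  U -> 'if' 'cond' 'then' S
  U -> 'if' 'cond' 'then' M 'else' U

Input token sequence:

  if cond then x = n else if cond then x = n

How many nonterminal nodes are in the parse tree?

[S [U if cond then [M x = n] else [U if cond then [S [M x = n]]]]]

6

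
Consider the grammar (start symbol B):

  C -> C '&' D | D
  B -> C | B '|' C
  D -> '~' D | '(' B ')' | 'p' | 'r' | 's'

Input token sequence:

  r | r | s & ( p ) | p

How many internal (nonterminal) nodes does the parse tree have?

17

[B [B [B [B [C [D r]]] | [C [D r]]] | [C [C [D s]] & [D ( [B [C [D p]]] )]]] | [C [D p]]]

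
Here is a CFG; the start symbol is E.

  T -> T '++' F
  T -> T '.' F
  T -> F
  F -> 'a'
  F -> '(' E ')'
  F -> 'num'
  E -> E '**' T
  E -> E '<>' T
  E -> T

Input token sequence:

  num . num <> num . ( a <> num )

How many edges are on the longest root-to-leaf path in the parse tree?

[E [E [T [T [F num]] . [F num]]] <> [T [T [F num]] . [F ( [E [E [T [F a]]] <> [T [F num]]] )]]]

7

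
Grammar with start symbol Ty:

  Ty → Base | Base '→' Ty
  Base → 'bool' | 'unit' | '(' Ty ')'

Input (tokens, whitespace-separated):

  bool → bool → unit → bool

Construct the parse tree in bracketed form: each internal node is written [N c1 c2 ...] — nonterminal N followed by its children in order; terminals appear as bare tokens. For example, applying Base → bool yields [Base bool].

[Ty [Base bool] → [Ty [Base bool] → [Ty [Base unit] → [Ty [Base bool]]]]]

Ty
Base → Ty
bool → Ty
bool → Base → Ty
bool → bool → Ty
bool → bool → Base → Ty
bool → bool → unit → Ty
bool → bool → unit → Base
bool → bool → unit → bool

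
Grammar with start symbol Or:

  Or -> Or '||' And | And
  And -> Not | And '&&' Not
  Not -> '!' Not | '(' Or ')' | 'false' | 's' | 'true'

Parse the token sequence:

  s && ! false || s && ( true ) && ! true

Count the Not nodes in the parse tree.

[Or [Or [And [And [Not s]] && [Not ! [Not false]]]] || [And [And [And [Not s]] && [Not ( [Or [And [Not true]]] )]] && [Not ! [Not true]]]]

8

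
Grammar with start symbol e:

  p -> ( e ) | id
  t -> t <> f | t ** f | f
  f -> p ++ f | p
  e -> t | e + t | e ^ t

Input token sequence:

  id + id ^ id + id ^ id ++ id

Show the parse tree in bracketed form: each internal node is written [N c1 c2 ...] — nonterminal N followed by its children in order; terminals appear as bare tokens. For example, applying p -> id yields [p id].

e
e ^ t
e + t ^ t
e ^ t + t ^ t
e + t ^ t + t ^ t
t + t ^ t + t ^ t
f + t ^ t + t ^ t
p + t ^ t + t ^ t
id + t ^ t + t ^ t
id + f ^ t + t ^ t
id + p ^ t + t ^ t
id + id ^ t + t ^ t
id + id ^ f + t ^ t
id + id ^ p + t ^ t
id + id ^ id + t ^ t
id + id ^ id + f ^ t
id + id ^ id + p ^ t
id + id ^ id + id ^ t
id + id ^ id + id ^ f
id + id ^ id + id ^ p ++ f
id + id ^ id + id ^ id ++ f
id + id ^ id + id ^ id ++ p
id + id ^ id + id ^ id ++ id

[e [e [e [e [e [t [f [p id]]]] + [t [f [p id]]]] ^ [t [f [p id]]]] + [t [f [p id]]]] ^ [t [f [p id] ++ [f [p id]]]]]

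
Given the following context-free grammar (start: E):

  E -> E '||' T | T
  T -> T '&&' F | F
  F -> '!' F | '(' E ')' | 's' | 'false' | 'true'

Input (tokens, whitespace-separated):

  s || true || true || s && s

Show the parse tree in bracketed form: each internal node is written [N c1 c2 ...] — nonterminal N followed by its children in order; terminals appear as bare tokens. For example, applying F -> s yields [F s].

[E [E [E [E [T [F s]]] || [T [F true]]] || [T [F true]]] || [T [T [F s]] && [F s]]]

E
E || T
E || T || T
E || T || T || T
T || T || T || T
F || T || T || T
s || T || T || T
s || F || T || T
s || true || T || T
s || true || F || T
s || true || true || T
s || true || true || T && F
s || true || true || F && F
s || true || true || s && F
s || true || true || s && s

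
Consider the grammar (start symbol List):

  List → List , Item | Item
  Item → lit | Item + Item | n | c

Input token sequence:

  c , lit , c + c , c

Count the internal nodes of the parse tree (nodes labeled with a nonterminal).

10

[List [List [List [List [Item c]] , [Item lit]] , [Item [Item c] + [Item c]]] , [Item c]]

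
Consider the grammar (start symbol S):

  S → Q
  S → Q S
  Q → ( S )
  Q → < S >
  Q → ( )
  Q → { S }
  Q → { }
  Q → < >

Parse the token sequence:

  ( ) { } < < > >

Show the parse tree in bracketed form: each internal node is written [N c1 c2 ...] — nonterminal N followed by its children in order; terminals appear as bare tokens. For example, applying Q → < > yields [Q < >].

S
Q S
( ) S
( ) Q S
( ) { } S
( ) { } Q
( ) { } < S >
( ) { } < Q >
( ) { } < < > >

[S [Q ( )] [S [Q { }] [S [Q < [S [Q < >]] >]]]]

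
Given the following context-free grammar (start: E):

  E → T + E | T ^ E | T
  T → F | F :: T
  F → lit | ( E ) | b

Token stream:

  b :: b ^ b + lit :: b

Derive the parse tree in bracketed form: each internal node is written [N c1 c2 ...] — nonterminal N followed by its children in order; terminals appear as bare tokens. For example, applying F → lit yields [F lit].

E
T ^ E
F :: T ^ E
b :: T ^ E
b :: F ^ E
b :: b ^ E
b :: b ^ T + E
b :: b ^ F + E
b :: b ^ b + E
b :: b ^ b + T
b :: b ^ b + F :: T
b :: b ^ b + lit :: T
b :: b ^ b + lit :: F
b :: b ^ b + lit :: b

[E [T [F b] :: [T [F b]]] ^ [E [T [F b]] + [E [T [F lit] :: [T [F b]]]]]]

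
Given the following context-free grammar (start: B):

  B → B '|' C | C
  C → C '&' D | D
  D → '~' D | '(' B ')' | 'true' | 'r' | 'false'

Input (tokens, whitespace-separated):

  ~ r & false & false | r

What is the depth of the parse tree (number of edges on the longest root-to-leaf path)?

7

[B [B [C [C [C [D ~ [D r]]] & [D false]] & [D false]]] | [C [D r]]]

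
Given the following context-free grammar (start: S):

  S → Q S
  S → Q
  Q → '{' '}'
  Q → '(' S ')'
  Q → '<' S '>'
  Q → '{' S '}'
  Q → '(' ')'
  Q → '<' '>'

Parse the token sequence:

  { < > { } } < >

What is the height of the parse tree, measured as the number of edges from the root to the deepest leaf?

5

[S [Q { [S [Q < >] [S [Q { }]]] }] [S [Q < >]]]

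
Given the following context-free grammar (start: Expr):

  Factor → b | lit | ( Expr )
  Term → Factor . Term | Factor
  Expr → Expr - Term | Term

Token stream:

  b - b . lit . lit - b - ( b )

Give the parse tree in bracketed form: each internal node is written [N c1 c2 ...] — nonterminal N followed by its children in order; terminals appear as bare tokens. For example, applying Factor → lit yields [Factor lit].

[Expr [Expr [Expr [Expr [Term [Factor b]]] - [Term [Factor b] . [Term [Factor lit] . [Term [Factor lit]]]]] - [Term [Factor b]]] - [Term [Factor ( [Expr [Term [Factor b]]] )]]]

Expr
Expr - Term
Expr - Term - Term
Expr - Term - Term - Term
Term - Term - Term - Term
Factor - Term - Term - Term
b - Term - Term - Term
b - Factor . Term - Term - Term
b - b . Term - Term - Term
b - b . Factor . Term - Term - Term
b - b . lit . Term - Term - Term
b - b . lit . Factor - Term - Term
b - b . lit . lit - Term - Term
b - b . lit . lit - Factor - Term
b - b . lit . lit - b - Term
b - b . lit . lit - b - Factor
b - b . lit . lit - b - ( Expr )
b - b . lit . lit - b - ( Term )
b - b . lit . lit - b - ( Factor )
b - b . lit . lit - b - ( b )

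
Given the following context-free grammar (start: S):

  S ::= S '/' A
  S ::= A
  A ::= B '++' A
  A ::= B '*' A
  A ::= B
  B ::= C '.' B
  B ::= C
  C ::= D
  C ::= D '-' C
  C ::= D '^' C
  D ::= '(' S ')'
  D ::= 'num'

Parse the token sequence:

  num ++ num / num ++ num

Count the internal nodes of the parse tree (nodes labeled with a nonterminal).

[S [S [A [B [C [D num]]] ++ [A [B [C [D num]]]]]] / [A [B [C [D num]]] ++ [A [B [C [D num]]]]]]

18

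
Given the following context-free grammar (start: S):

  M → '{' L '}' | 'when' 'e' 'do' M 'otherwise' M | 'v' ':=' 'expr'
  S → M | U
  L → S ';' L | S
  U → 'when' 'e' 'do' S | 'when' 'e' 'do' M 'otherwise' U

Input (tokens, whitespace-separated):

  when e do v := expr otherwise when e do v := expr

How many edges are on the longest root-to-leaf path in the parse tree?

[S [U when e do [M v := expr] otherwise [U when e do [S [M v := expr]]]]]

5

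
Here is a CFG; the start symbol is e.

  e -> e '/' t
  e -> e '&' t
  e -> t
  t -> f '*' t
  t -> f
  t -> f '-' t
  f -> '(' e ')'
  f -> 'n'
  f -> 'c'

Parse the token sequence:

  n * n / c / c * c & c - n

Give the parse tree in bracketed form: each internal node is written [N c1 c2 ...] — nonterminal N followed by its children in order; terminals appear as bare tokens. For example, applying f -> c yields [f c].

e
e & t
e / t & t
e / t / t & t
t / t / t & t
f * t / t / t & t
n * t / t / t & t
n * f / t / t & t
n * n / t / t & t
n * n / f / t & t
n * n / c / t & t
n * n / c / f * t & t
n * n / c / c * t & t
n * n / c / c * f & t
n * n / c / c * c & t
n * n / c / c * c & f - t
n * n / c / c * c & c - t
n * n / c / c * c & c - f
n * n / c / c * c & c - n

[e [e [e [e [t [f n] * [t [f n]]]] / [t [f c]]] / [t [f c] * [t [f c]]]] & [t [f c] - [t [f n]]]]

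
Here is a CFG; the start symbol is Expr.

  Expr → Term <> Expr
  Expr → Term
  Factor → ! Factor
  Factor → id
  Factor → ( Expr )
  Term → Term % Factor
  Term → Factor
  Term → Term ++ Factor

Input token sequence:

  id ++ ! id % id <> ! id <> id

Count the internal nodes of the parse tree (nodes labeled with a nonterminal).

15

[Expr [Term [Term [Term [Factor id]] ++ [Factor ! [Factor id]]] % [Factor id]] <> [Expr [Term [Factor ! [Factor id]]] <> [Expr [Term [Factor id]]]]]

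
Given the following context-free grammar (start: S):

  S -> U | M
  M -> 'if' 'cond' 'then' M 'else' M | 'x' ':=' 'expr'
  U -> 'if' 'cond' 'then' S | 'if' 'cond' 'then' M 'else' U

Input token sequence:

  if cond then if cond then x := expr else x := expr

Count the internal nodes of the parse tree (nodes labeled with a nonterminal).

[S [U if cond then [S [M if cond then [M x := expr] else [M x := expr]]]]]

6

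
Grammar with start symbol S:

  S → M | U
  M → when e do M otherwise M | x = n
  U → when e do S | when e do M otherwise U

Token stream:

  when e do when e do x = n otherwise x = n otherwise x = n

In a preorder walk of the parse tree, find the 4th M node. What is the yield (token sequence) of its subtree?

x = n

[S [M when e do [M when e do [M x = n] otherwise [M x = n]] otherwise [M x = n]]]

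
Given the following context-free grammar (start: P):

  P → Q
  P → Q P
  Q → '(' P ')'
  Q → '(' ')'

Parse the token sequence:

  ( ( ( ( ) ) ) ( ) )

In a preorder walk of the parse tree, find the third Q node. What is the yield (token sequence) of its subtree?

( ( ) )

[P [Q ( [P [Q ( [P [Q ( [P [Q ( )]] )]] )] [P [Q ( )]]] )]]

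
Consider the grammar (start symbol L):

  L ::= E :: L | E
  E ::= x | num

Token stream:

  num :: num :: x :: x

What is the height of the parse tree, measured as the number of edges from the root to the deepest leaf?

5

[L [E num] :: [L [E num] :: [L [E x] :: [L [E x]]]]]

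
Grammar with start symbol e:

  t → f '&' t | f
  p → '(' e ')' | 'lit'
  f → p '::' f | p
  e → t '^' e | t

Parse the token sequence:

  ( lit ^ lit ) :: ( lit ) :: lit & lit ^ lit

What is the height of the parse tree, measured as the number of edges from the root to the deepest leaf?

9

[e [t [f [p ( [e [t [f [p lit]]] ^ [e [t [f [p lit]]]]] )] :: [f [p ( [e [t [f [p lit]]]] )] :: [f [p lit]]]] & [t [f [p lit]]]] ^ [e [t [f [p lit]]]]]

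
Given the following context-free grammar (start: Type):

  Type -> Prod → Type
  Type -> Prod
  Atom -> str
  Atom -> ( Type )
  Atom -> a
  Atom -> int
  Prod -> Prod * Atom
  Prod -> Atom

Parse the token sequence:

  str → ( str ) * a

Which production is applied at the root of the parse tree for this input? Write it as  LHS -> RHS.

Type -> Prod → Type

[Type [Prod [Atom str]] → [Type [Prod [Prod [Atom ( [Type [Prod [Atom str]]] )]] * [Atom a]]]]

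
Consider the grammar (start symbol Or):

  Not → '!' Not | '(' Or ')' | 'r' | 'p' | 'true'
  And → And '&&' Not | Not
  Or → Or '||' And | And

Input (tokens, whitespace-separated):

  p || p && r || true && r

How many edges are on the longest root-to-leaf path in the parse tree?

[Or [Or [Or [And [Not p]]] || [And [And [Not p]] && [Not r]]] || [And [And [Not true]] && [Not r]]]

5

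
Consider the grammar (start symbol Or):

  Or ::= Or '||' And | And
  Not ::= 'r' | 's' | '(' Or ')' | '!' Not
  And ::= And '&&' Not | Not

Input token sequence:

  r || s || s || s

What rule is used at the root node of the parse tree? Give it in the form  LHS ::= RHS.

Or ::= Or '||' And

[Or [Or [Or [Or [And [Not r]]] || [And [Not s]]] || [And [Not s]]] || [And [Not s]]]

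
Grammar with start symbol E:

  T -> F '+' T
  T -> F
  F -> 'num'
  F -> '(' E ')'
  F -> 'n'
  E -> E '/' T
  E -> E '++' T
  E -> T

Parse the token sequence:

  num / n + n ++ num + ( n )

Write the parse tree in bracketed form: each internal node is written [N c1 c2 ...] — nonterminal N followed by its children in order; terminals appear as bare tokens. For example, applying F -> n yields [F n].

[E [E [E [T [F num]]] / [T [F n] + [T [F n]]]] ++ [T [F num] + [T [F ( [E [T [F n]]] )]]]]

E
E ++ T
E / T ++ T
T / T ++ T
F / T ++ T
num / T ++ T
num / F + T ++ T
num / n + T ++ T
num / n + F ++ T
num / n + n ++ T
num / n + n ++ F + T
num / n + n ++ num + T
num / n + n ++ num + F
num / n + n ++ num + ( E )
num / n + n ++ num + ( T )
num / n + n ++ num + ( F )
num / n + n ++ num + ( n )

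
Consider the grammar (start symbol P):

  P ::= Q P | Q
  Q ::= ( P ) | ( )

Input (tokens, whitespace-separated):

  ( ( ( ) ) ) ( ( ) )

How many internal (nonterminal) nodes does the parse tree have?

[P [Q ( [P [Q ( [P [Q ( )]] )]] )] [P [Q ( [P [Q ( )]] )]]]

10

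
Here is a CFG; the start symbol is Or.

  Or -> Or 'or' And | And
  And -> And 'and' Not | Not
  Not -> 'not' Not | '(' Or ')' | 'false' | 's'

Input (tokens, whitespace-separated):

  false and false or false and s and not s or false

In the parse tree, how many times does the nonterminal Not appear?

7

[Or [Or [Or [And [And [Not false]] and [Not false]]] or [And [And [And [Not false]] and [Not s]] and [Not not [Not s]]]] or [And [Not false]]]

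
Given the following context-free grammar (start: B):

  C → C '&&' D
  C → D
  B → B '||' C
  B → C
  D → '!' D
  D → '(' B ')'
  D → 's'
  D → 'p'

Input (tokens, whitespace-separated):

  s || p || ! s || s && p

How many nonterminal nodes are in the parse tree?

[B [B [B [B [C [D s]]] || [C [D p]]] || [C [D ! [D s]]]] || [C [C [D s]] && [D p]]]

15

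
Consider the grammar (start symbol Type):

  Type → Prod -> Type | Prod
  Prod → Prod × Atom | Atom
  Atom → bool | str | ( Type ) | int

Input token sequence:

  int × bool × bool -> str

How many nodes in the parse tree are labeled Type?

[Type [Prod [Prod [Prod [Atom int]] × [Atom bool]] × [Atom bool]] -> [Type [Prod [Atom str]]]]

2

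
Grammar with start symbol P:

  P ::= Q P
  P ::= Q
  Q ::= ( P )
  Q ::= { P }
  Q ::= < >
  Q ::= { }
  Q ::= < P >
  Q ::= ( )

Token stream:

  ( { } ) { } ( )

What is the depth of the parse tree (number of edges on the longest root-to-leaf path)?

[P [Q ( [P [Q { }]] )] [P [Q { }] [P [Q ( )]]]]

4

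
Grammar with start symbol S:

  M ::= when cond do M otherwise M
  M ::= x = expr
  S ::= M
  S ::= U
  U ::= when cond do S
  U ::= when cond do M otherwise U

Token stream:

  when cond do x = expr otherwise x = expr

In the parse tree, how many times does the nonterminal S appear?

[S [M when cond do [M x = expr] otherwise [M x = expr]]]

1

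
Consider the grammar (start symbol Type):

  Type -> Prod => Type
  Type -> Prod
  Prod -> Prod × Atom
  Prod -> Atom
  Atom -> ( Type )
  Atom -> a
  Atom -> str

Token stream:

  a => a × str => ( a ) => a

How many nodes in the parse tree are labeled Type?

5

[Type [Prod [Atom a]] => [Type [Prod [Prod [Atom a]] × [Atom str]] => [Type [Prod [Atom ( [Type [Prod [Atom a]]] )]] => [Type [Prod [Atom a]]]]]]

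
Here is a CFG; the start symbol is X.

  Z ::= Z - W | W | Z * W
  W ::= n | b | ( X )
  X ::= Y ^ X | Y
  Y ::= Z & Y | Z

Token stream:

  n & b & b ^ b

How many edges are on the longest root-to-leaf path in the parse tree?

[X [Y [Z [W n]] & [Y [Z [W b]] & [Y [Z [W b]]]]] ^ [X [Y [Z [W b]]]]]

6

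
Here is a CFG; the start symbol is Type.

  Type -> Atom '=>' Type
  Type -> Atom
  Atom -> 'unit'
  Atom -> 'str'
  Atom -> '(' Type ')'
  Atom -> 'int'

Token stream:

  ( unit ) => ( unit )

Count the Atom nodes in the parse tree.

[Type [Atom ( [Type [Atom unit]] )] => [Type [Atom ( [Type [Atom unit]] )]]]

4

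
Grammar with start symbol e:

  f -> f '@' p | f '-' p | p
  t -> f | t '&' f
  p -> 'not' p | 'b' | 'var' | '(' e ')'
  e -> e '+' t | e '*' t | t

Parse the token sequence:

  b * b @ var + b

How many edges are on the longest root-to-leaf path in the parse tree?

6

[e [e [e [t [f [p b]]]] * [t [f [f [p b]] @ [p var]]]] + [t [f [p b]]]]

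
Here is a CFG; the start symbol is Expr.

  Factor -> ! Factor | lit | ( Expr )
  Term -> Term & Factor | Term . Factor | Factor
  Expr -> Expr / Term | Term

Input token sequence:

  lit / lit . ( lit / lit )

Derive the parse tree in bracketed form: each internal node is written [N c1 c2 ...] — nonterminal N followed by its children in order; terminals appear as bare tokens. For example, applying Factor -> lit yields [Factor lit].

[Expr [Expr [Term [Factor lit]]] / [Term [Term [Factor lit]] . [Factor ( [Expr [Expr [Term [Factor lit]]] / [Term [Factor lit]]] )]]]

Expr
Expr / Term
Term / Term
Factor / Term
lit / Term
lit / Term . Factor
lit / Factor . Factor
lit / lit . Factor
lit / lit . ( Expr )
lit / lit . ( Expr / Term )
lit / lit . ( Term / Term )
lit / lit . ( Factor / Term )
lit / lit . ( lit / Term )
lit / lit . ( lit / Factor )
lit / lit . ( lit / lit )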